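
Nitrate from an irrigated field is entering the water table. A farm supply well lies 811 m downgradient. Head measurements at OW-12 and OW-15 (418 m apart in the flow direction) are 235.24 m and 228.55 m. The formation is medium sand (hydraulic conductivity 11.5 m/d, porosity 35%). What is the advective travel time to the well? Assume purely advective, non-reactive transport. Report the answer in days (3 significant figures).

1540 days

Hydraulic gradient i = (235.24 − 228.55) / 418 = 6.69 / 418 = 0.01600
Darcy flux q = K·i = 11.5 × 0.01600 = 0.1841 m/d
Average linear velocity = 0.1841 / 0.35 = 0.5259 m/d
t = L / v = 811 / 0.5259 = 1542 d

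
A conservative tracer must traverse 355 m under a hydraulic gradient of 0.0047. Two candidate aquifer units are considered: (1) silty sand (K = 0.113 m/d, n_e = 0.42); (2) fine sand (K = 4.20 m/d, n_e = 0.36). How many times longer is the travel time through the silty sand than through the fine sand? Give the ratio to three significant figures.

Unit 1 (silty sand): v = 0.113×0.0047/0.42 = 0.001265 m/d, t = 355/0.001265 = 280700 d
Unit 2 (fine sand): v = 4.20×0.0047/0.36 = 0.05483 m/d, t = 355/0.05483 = 6474 d
t(silty sand) / t(fine sand) = 280700/6474 = 43.4

43.4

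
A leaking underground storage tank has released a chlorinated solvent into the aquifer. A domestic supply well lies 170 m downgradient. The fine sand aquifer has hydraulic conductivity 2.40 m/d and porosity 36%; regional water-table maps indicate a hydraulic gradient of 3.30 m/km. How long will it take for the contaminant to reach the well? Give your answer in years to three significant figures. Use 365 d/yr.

21.2 years

q = Ki = 2.40 × 0.0033 = 0.007920 m/d
v = Ki/n = 2.40·0.0033/0.36 = 0.02200 m/d
t = L / v = 170 / 0.02200 = 7727 d
   = 7727 / 365 = 21.2 yr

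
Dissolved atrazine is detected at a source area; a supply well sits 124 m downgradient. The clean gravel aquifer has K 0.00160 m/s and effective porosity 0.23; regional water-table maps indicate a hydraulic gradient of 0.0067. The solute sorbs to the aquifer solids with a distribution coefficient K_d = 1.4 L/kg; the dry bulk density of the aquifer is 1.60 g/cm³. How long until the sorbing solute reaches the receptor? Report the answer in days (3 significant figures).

331 days

K = 0.00160 m/s × 86400 s/d = 138.2 m/d
q = Ki = 138.2 × 0.0067 = 0.9262 m/d
v_s = q/n_e = 0.9262/0.23 = 4.027 m/d
Retardation R = 1 + ρ_b·K_d/n = 1 + 1.60×1.4/0.23 = 10.74
Contaminant velocity v_c = v/R = 4.027/10.74 = 0.3750 m/d
t = L/v_c = 124/0.3750 = 330.7 d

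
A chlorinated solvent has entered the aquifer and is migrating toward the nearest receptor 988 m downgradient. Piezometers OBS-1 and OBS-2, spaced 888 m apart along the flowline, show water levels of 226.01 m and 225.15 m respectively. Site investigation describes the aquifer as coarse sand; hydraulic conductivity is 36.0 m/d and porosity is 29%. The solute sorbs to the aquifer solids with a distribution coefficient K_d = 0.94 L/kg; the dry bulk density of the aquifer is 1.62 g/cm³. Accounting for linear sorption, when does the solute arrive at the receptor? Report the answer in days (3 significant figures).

Hydraulic gradient i = (226.01 − 225.15) / 888 = 0.86 / 888 = 9.685e-4
q = Ki = 36.0 × 9.685e-4 = 0.03486 m/d
Seepage velocity v = q / n = 0.03486 / 0.29 = 0.1202 m/d
Retardation R = 1 + ρ_b·K_d/n = 1 + 1.62×0.94/0.29 = 6.251
Contaminant velocity v_c = v/R = 0.1202/6.251 = 0.01923 m/d
t = L/v_c = 988/0.01923 = 51370 d

51400 days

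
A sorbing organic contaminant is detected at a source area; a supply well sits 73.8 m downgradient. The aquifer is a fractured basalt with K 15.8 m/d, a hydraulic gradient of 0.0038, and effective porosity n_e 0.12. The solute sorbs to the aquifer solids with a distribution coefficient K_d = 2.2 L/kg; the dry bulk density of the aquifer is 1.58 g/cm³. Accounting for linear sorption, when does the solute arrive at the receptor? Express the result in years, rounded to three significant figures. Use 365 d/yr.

12.1 years

q = Ki = 15.8 × 0.0038 = 0.06004 m/d
v_s = q/n_e = 0.06004/0.12 = 0.5003 m/d
Retardation R = 1 + ρ_b·K_d/n = 1 + 1.58×2.2/0.12 = 29.97
Contaminant velocity v_c = v/R = 0.5003/29.97 = 0.01670 m/d
t = L/v_c = 73.8/0.01670 = 4420 d
   = 4420/365 = 12.1 yr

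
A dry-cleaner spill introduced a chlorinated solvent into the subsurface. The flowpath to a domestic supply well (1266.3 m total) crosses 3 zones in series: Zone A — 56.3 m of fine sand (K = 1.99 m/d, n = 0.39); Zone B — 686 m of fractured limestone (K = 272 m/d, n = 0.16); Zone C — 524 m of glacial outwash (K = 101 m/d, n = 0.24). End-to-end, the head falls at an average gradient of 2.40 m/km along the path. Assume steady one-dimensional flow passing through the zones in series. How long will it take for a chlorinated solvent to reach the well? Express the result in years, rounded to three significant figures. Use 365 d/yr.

8.36 years

Continuity: the same q passes through each zone, so ΔH = q·Σ(L_j/K_j) — the zones act as resistances in series.
Σ(L/K) = 56.3/1.99 + 686/272 + 524/101 = 28.29 + 2.522 + 5.188 = 36.00 d
K_eq = L_total / Σ(L/K) = 1266.3 / 36.00 = 35.17 m/d
q = K_eq · i = 35.17 × 0.0024 = 0.08442 m/d (same in every zone)
Zone A: v = q/n = 0.08442/0.39 = 0.2165 m/d → t_A = 56.3/0.2165 = 260.1 d
Zone B: v = q/n = 0.08442/0.16 = 0.5276 m/d → t_B = 686/0.5276 = 1300 d
Zone C: v = q/n = 0.08442/0.24 = 0.3517 m/d → t_C = 524/0.3517 = 1490 d
Total t = 260.1 + 1300 + 1490 = 3050 d
   = 3050 / 365 = 8.36 yr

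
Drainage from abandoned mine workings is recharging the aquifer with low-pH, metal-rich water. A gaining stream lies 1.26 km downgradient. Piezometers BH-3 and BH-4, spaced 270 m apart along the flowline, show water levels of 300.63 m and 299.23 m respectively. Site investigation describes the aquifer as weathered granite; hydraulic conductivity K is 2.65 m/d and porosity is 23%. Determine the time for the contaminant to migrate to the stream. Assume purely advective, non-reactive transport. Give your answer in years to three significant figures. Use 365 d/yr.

Hydraulic gradient i = (300.63 − 299.23) / 270 = 1.40 / 270 = 0.005185
Darcy flux q = K·i = 2.65 × 0.005185 = 0.01374 m/d
Seepage velocity v = q / n = 0.01374 / 0.23 = 0.05974 m/d
L = 1.26 km = 1260 m
t = L / v = 1260 / 0.05974 = 21090 d
   = 21090 / 365 = 57.8 yr

57.8 years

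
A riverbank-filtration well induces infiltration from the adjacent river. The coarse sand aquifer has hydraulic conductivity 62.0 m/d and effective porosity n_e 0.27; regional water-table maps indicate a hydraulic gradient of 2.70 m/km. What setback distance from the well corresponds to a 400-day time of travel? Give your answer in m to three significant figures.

248 m

q = Ki = 62.0 × 0.0027 = 0.1674 m/d
Seepage velocity v = q / n = 0.1674 / 0.27 = 0.6200 m/d
L = v × T = 0.6200 × 400 = 248.0 m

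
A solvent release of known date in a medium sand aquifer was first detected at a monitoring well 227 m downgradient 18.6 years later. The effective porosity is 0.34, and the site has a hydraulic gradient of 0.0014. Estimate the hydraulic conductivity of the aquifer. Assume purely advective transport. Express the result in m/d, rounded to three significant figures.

8.12 m/d

t = 18.6 years = 6789 d
v = L / t = 227 / 6789 = 0.03344 m/d
K = v · n / i = 0.03344 × 0.34 / 0.0014 = 8.12 m/d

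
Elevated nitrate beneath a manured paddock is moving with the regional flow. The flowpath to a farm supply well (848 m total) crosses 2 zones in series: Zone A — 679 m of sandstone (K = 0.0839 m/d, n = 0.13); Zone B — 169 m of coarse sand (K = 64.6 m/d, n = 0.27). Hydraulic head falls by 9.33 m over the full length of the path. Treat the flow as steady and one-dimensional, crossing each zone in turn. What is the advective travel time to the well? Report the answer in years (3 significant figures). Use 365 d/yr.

318 years

Continuity: the same q passes through each zone, so ΔH = q·Σ(L_j/K_j) — the zones act as resistances in series.
Σ(L/K) = 679/0.0839 + 169/64.6 = 8093 + 2.616 = 8096 d
q = ΔH / Σ(L/K) = 9.33 / 8096 = 0.001152 m/d (same in every zone)
Zone A: v = q/n = 0.001152/0.13 = 0.008865 m/d → t_A = 679/0.008865 = 76590 d
Zone B: v = q/n = 0.001152/0.27 = 0.004268 m/d → t_B = 169/0.004268 = 39590 d
Total t = 76590 + 39590 = 116200 d
   = 116200 / 365 = 318 yr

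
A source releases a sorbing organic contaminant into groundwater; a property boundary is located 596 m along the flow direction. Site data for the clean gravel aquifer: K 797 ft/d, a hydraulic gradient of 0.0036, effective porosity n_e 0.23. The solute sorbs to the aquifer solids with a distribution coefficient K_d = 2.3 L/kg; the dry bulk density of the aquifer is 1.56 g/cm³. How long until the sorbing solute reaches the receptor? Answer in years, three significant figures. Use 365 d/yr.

7.13 years

K = 797 ft/d × 0.3048 = 242.9 m/d
Specific discharge q = 242.9 × 0.0036 = 0.8745 m/d
v_s = q/n_e = 0.8745/0.23 = 3.802 m/d
Retardation R = 1 + ρ_b·K_d/n = 1 + 1.56×2.3/0.23 = 16.60
Contaminant velocity v_c = v/R = 3.802/16.60 = 0.2291 m/d
t = L/v_c = 596/0.2291 = 2602 d
   = 2602/365 = 7.13 yr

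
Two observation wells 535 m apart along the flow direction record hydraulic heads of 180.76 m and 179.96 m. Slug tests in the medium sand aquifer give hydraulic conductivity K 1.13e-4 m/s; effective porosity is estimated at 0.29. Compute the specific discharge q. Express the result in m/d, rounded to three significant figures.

Hydraulic gradient i = (180.76 − 179.96) / 535 = 0.80 / 535 = 0.001495
K = 1.13e-4 m/s × 86400 s/d = 9.763 m/d
Darcy flux q = K·i = 9.763 × 0.001495 = 0.01460 m/d

0.0146 m/d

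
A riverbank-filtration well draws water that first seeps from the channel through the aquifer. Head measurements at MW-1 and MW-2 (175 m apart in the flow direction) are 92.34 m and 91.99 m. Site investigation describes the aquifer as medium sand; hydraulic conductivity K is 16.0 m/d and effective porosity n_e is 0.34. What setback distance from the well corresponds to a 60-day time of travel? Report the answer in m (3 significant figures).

5.65 m

Hydraulic gradient i = (92.34 − 91.99) / 175 = 0.35 / 175 = 0.002000
q = Ki = 16.0 × 0.002000 = 0.03200 m/d
v_s = q/n_e = 0.03200/0.34 = 0.09412 m/d
L = v × T = 0.09412 × 60 = 5.647 m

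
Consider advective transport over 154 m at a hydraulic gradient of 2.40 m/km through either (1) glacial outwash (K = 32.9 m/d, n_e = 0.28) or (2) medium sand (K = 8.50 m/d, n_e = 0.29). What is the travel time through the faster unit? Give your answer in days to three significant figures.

Unit 1 (glacial outwash): v = 32.9×0.0024/0.28 = 0.2820 m/d, t = 154/0.2820 = 546.1 d
Unit 2 (medium sand): v = 8.50×0.0024/0.29 = 0.07034 m/d, t = 154/0.07034 = 2189 d
Faster unit: t = 546 d

546 days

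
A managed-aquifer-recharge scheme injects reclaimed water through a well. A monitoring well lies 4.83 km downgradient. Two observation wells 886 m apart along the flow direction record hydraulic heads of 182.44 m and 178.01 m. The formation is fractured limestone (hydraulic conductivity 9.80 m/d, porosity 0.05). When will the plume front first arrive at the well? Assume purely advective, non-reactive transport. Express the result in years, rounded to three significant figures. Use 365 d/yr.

13.5 years

Hydraulic gradient i = (182.44 − 178.01) / 886 = 4.43 / 886 = 0.005000
q = Ki = 9.80 × 0.005000 = 0.04900 m/d
v_s = q/n_e = 0.04900/0.05 = 0.9800 m/d
L = 4.83 km = 4830 m
t = L / v = 4830 / 0.9800 = 4929 d
   = 4929 / 365 = 13.5 yr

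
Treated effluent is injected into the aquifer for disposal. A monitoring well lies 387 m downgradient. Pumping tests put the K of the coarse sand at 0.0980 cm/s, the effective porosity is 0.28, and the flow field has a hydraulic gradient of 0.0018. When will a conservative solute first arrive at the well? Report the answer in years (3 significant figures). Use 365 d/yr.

K = 0.0980 cm/s × 864 = 84.67 m/d
Darcy flux q = K·i = 84.67 × 0.0018 = 0.1524 m/d
v_s = q/n_e = 0.1524/0.28 = 0.5443 m/d
t = L / v = 387 / 0.5443 = 711.0 d
   = 711.0 / 365 = 1.95 yr

1.95 years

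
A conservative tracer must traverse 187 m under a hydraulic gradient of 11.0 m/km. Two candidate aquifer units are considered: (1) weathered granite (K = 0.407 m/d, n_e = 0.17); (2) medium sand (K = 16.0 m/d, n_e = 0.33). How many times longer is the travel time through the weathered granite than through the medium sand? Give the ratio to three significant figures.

20.3

Unit 1 (weathered granite): v = 0.407×0.011/0.17 = 0.02634 m/d, t = 187/0.02634 = 7101 d
Unit 2 (medium sand): v = 16.0×0.011/0.33 = 0.5333 m/d, t = 187/0.5333 = 350.6 d
t(weathered granite) / t(medium sand) = 7101/350.6 = 20.3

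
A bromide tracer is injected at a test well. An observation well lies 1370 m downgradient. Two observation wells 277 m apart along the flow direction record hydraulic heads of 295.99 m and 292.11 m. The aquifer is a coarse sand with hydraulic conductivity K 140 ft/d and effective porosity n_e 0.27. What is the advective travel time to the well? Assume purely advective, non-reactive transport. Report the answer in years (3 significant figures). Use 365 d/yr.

1.70 years

Hydraulic gradient i = (295.99 − 292.11) / 277 = 3.88 / 277 = 0.01401
K = 140 ft/d × 0.3048 = 42.67 m/d
Darcy flux q = K·i = 42.67 × 0.01401 = 0.5977 m/d
v_s = q/n_e = 0.5977/0.27 = 2.214 m/d
t = L / v = 1370 / 2.214 = 618.9 d
   = 618.9 / 365 = 1.70 yr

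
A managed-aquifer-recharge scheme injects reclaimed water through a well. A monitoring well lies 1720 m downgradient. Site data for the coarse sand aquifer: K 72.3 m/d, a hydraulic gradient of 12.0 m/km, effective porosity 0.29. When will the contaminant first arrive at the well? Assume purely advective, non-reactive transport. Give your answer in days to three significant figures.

Darcy flux q = K·i = 72.3 × 0.012 = 0.8676 m/d
Seepage velocity v = q / n = 0.8676 / 0.29 = 2.992 m/d
t = L / v = 1720 / 2.992 = 574.9 d

575 days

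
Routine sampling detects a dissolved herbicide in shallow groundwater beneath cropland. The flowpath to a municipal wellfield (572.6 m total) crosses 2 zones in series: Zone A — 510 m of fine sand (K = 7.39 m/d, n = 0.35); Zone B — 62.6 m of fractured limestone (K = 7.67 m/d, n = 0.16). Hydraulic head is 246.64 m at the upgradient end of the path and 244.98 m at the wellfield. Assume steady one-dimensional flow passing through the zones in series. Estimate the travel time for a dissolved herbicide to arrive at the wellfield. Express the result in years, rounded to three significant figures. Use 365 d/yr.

24.0 years

Total head drop ΔH = 246.64 − 244.98 = 1.66 m
Continuity: the same q passes through each zone, so ΔH = q·Σ(L_j/K_j) — the zones act as resistances in series.
Σ(L/K) = 510/7.39 + 62.6/7.67 = 69.01 + 8.162 = 77.17 d
q = ΔH / Σ(L/K) = 1.66 / 77.17 = 0.02151 m/d (same in every zone)
Zone A: v = q/n = 0.02151/0.35 = 0.06146 m/d → t_A = 510/0.06146 = 8299 d
Zone B: v = q/n = 0.02151/0.16 = 0.1344 m/d → t_B = 62.6/0.1344 = 465.6 d
Total t = 8299 + 465.6 = 8764 d
   = 8764 / 365 = 24.0 yr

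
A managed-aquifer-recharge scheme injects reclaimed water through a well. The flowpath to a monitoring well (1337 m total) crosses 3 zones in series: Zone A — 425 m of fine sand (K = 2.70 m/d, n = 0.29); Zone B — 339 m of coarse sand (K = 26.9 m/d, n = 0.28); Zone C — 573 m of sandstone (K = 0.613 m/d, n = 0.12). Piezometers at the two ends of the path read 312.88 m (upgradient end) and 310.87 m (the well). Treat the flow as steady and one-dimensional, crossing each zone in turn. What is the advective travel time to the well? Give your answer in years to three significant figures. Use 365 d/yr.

Total head drop ΔH = 312.88 − 310.87 = 2.01 m
Steady 1-D flow in series ⇒ the Darcy flux q is identical in every zone and the zone head losses add (resistances L/K in series).
Σ(L/K) = 425/2.70 + 339/26.9 + 573/0.613 = 157.4 + 12.60 + 934.7 = 1105 d
q = ΔH / Σ(L/K) = 2.01 / 1105 = 0.001819 m/d (same in every zone)
Zone A: v = q/n = 0.001819/0.29 = 0.006274 m/d → t_A = 425/0.006274 = 67740 d
Zone B: v = q/n = 0.001819/0.28 = 0.006498 m/d → t_B = 339/0.006498 = 52170 d
Zone C: v = q/n = 0.001819/0.12 = 0.01516 m/d → t_C = 573/0.01516 = 37790 d
Total t = 67740 + 52170 + 37790 = 157700 d
   = 157700 / 365 = 432 yr

432 years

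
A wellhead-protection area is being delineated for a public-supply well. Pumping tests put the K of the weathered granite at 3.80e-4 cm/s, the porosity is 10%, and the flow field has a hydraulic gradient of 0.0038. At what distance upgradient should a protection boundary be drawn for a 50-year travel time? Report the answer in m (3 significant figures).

228 m

K = 3.80e-4 cm/s × 864 = 0.3283 m/d
q = Ki = 0.3283 × 0.0038 = 0.001248 m/d
Seepage velocity v = q / n = 0.001248 / 0.10 = 0.01248 m/d
T = 50 yr × 365 = 18250 d
L = v × T = 0.01248 × 18250 = 227.7 m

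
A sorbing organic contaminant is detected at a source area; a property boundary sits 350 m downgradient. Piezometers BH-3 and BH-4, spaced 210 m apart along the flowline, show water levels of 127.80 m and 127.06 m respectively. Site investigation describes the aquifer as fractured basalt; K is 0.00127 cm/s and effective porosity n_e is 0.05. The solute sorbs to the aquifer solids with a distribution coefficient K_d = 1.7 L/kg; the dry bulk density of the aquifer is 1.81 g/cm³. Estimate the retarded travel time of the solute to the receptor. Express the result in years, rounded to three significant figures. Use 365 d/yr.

Hydraulic gradient i = (127.80 − 127.06) / 210 = 0.74 / 210 = 0.003524
K = 0.00127 cm/s × 864 = 1.097 m/d
q = Ki = 1.097 × 0.003524 = 0.003867 m/d
v = Ki/n = 1.097·0.003524/0.05 = 0.07733 m/d
Retardation R = 1 + ρ_b·K_d/n = 1 + 1.81×1.7/0.05 = 62.54
Contaminant velocity v_c = v/R = 0.07733/62.54 = 0.001237 m/d
t = L/v_c = 350/0.001237 = 283100 d
   = 283100/365 = 775 yr

775 years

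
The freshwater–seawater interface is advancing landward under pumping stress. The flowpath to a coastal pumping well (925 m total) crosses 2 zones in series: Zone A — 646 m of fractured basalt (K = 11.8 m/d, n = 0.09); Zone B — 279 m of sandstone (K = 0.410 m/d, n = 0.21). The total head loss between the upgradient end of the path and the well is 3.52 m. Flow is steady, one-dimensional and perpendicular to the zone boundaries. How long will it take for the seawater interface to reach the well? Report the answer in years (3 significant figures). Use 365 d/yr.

Continuity: the same q passes through each zone, so ΔH = q·Σ(L_j/K_j) — the zones act as resistances in series.
Σ(L/K) = 646/11.8 + 279/0.410 = 54.75 + 680.5 = 735.2 d
q = ΔH / Σ(L/K) = 3.52 / 735.2 = 0.004788 m/d (same in every zone)
Zone A: v = q/n = 0.004788/0.09 = 0.05320 m/d → t_A = 646/0.05320 = 12140 d
Zone B: v = q/n = 0.004788/0.21 = 0.02280 m/d → t_B = 279/0.02280 = 12240 d
Total t = 12140 + 12240 = 24380 d
   = 24380 / 365 = 66.8 yr

66.8 years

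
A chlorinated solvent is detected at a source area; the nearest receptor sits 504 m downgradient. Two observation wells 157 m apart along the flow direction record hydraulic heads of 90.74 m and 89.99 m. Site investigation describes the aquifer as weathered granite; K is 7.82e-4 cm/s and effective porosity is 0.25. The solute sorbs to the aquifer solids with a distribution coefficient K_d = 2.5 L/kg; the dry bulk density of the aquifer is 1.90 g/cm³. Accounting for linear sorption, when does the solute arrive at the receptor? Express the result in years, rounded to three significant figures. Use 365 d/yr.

2140 years

Hydraulic gradient i = (90.74 − 89.99) / 157 = 0.75 / 157 = 0.004777
K = 7.82e-4 cm/s × 864 = 0.6756 m/d
q = Ki = 0.6756 × 0.004777 = 0.003228 m/d
Average linear velocity = 0.003228 / 0.25 = 0.01291 m/d
Retardation R = 1 + ρ_b·K_d/n = 1 + 1.90×2.5/0.25 = 20.00
Contaminant velocity v_c = v/R = 0.01291/20.00 = 6.455e-4 m/d
t = L/v_c = 504/6.455e-4 = 780800 d
   = 780800/365 = 2140 yr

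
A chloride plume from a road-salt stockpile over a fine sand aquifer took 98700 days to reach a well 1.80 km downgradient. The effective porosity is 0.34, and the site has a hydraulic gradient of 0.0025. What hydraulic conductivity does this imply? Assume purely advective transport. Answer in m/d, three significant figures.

2.48 m/d

L = 1.80 km = 1800 m
v = L / t = 1800 / 98700 = 0.01824 m/d
K = v · n / i = 0.01824 × 0.34 / 0.0025 = 2.48 m/d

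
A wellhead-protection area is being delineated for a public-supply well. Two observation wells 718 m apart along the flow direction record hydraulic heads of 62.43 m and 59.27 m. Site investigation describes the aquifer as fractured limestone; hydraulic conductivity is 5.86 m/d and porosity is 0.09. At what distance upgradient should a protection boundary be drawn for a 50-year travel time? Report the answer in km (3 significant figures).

5.23 km

Hydraulic gradient i = (62.43 − 59.27) / 718 = 3.16 / 718 = 0.004401
Darcy flux q = K·i = 5.86 × 0.004401 = 0.02579 m/d
v_s = q/n_e = 0.02579/0.09 = 0.2866 m/d
T = 50 yr × 365 = 18250 d
L = v × T = 0.2866 × 18250 = 5230 m
   = 5.23 km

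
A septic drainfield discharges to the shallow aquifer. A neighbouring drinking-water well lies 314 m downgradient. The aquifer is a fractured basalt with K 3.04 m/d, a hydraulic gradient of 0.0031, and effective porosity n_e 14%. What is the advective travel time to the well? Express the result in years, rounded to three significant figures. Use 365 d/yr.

Specific discharge q = 3.04 × 0.0031 = 0.009424 m/d
v_s = q/n_e = 0.009424/0.14 = 0.06731 m/d
t = L / v = 314 / 0.06731 = 4665 d
   = 4665 / 365 = 12.8 yr

12.8 years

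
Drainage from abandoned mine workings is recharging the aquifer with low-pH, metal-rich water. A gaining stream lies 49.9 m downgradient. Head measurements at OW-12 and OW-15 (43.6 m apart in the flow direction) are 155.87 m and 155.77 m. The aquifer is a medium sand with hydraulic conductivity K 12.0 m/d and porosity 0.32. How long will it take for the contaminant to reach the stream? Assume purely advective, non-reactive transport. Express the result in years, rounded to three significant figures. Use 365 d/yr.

1.59 years

Hydraulic gradient i = (155.87 − 155.77) / 43.6 = 0.10 / 43.6 = 0.002294
Darcy flux q = K·i = 12.0 × 0.002294 = 0.02752 m/d
v_s = q/n_e = 0.02752/0.32 = 0.08601 m/d
t = L / v = 49.9 / 0.08601 = 580.2 d
   = 580.2 / 365 = 1.59 yr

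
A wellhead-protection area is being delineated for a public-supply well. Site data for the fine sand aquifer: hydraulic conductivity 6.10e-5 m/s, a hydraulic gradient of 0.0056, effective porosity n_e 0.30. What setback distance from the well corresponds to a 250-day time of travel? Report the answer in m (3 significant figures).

K = 6.10e-5 m/s × 86400 s/d = 5.270 m/d
Darcy flux q = K·i = 5.270 × 0.0056 = 0.02951 m/d
Seepage velocity v = q / n = 0.02951 / 0.30 = 0.09838 m/d
L = v × T = 0.09838 × 250 = 24.60 m

24.6 m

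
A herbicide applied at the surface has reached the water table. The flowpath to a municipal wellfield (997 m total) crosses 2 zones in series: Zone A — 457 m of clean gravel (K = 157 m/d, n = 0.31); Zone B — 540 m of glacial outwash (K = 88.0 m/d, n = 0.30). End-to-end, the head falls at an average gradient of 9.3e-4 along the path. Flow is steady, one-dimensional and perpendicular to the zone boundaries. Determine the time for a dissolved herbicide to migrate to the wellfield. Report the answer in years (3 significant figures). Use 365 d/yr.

For zones in series the flux q is common to all zones; the equivalent conductivity is the harmonic (thickness-weighted) mean, K_eq = L_total / Σ(L_j/K_j).
Σ(L/K) = 457/157 + 540/88.0 = 2.911 + 6.136 = 9.047 d
K_eq = L_total / Σ(L/K) = 997 / 9.047 = 110.2 m/d
q = K_eq · i = 110.2 × 9.3e-4 = 0.1025 m/d (same in every zone)
Zone A: v = q/n = 0.1025/0.31 = 0.3306 m/d → t_A = 457/0.3306 = 1382 d
Zone B: v = q/n = 0.1025/0.30 = 0.3416 m/d → t_B = 540/0.3416 = 1581 d
Total t = 1382 + 1581 = 2963 d
   = 2963 / 365 = 8.12 yr

8.12 years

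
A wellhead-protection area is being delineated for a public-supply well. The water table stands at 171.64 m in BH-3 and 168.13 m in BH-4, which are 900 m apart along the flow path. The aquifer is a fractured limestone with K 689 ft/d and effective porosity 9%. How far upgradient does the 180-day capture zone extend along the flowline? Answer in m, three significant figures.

Hydraulic gradient i = (171.64 − 168.13) / 900 = 3.51 / 900 = 0.003900
K = 689 ft/d × 0.3048 = 210.0 m/d
q = Ki = 210.0 × 0.003900 = 0.8190 m/d
v_s = q/n_e = 0.8190/0.09 = 9.100 m/d
L = v × T = 9.100 × 180 = 1638 m

1640 m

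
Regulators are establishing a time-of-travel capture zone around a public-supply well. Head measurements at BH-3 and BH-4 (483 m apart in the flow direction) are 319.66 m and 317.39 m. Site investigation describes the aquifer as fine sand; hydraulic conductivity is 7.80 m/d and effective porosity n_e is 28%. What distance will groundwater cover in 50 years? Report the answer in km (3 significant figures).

2.39 km

Hydraulic gradient i = (319.66 − 317.39) / 483 = 2.27 / 483 = 0.004700
Darcy flux q = K·i = 7.80 × 0.004700 = 0.03666 m/d
Average linear velocity = 0.03666 / 0.28 = 0.1309 m/d
T = 50 yr × 365 = 18250 d
L = v × T = 0.1309 × 18250 = 2389 m
   = 2.39 km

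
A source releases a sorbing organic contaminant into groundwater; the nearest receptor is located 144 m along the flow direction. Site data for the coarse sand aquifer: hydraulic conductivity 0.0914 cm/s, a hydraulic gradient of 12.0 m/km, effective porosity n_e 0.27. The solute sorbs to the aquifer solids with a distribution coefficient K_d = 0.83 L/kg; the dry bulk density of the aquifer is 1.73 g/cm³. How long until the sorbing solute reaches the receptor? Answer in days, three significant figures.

259 days

K = 0.0914 cm/s × 864 = 78.97 m/d
Darcy flux q = K·i = 78.97 × 0.012 = 0.9476 m/d
Seepage velocity v = q / n = 0.9476 / 0.27 = 3.510 m/d
Retardation R = 1 + ρ_b·K_d/n = 1 + 1.73×0.83/0.27 = 6.318
Contaminant velocity v_c = v/R = 3.510/6.318 = 0.5555 m/d
t = L/v_c = 144/0.5555 = 259.2 d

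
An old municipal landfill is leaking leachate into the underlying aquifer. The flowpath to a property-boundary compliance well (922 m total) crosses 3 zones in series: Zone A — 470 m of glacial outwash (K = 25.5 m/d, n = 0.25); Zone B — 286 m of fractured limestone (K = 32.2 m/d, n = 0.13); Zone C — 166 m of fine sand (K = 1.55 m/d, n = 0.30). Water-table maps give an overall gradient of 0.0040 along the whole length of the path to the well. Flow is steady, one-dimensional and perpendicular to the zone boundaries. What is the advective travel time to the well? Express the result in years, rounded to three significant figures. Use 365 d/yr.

20.4 years

Continuity: the same q passes through each zone, so ΔH = q·Σ(L_j/K_j) — the zones act as resistances in series.
Σ(L/K) = 470/25.5 + 286/32.2 + 166/1.55 = 18.43 + 8.882 + 107.1 = 134.4 d
K_eq = L_total / Σ(L/K) = 922 / 134.4 = 6.860 m/d
q = K_eq · i = 6.860 × 0.0040 = 0.02744 m/d (same in every zone)
Zone A: v = q/n = 0.02744/0.25 = 0.1098 m/d → t_A = 470/0.1098 = 4282 d
Zone B: v = q/n = 0.02744/0.13 = 0.2111 m/d → t_B = 286/0.2111 = 1355 d
Zone C: v = q/n = 0.02744/0.30 = 0.09146 m/d → t_C = 166/0.09146 = 1815 d
Total t = 4282 + 1355 + 1815 = 7452 d
   = 7452 / 365 = 20.4 yr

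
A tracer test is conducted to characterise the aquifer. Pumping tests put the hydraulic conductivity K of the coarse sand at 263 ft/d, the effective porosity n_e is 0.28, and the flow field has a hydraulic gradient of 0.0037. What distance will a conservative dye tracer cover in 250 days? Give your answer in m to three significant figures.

K = 263 ft/d × 0.3048 = 80.16 m/d
q = Ki = 80.16 × 0.0037 = 0.2966 m/d
Seepage velocity v = q / n = 0.2966 / 0.28 = 1.059 m/d
L = v × T = 1.059 × 250 = 264.8 m

265 m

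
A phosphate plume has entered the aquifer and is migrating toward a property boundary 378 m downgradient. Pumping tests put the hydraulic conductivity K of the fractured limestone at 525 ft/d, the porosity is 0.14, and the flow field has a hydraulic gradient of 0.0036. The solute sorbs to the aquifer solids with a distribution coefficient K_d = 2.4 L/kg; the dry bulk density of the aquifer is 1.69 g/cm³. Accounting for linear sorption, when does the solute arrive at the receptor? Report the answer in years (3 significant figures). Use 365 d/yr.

K = 525 ft/d × 0.3048 = 160.0 m/d
Specific discharge q = 160.0 × 0.0036 = 0.5761 m/d
v_s = q/n_e = 0.5761/0.14 = 4.115 m/d
Retardation R = 1 + ρ_b·K_d/n = 1 + 1.69×2.4/0.14 = 29.97
Contaminant velocity v_c = v/R = 4.115/29.97 = 0.1373 m/d
t = L/v_c = 378/0.1373 = 2753 d
   = 2753/365 = 7.54 yr

7.54 years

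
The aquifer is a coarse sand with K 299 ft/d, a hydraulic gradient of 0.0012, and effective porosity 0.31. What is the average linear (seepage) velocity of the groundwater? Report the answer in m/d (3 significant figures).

K = 299 ft/d × 0.3048 = 91.14 m/d
Specific discharge q = 91.14 × 0.0012 = 0.1094 m/d
v = Ki/n = 91.14·0.0012/0.31 = 0.3528 m/d

0.353 m/d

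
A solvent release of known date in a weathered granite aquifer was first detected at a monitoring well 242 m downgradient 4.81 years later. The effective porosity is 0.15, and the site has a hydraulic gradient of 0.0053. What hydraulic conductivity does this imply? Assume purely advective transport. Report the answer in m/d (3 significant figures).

t = 4.81 years = 1756 d
v = L / t = 242 / 1756 = 0.1378 m/d
K = v · n / i = 0.1378 × 0.15 / 0.0053 = 3.90 m/d

3.90 m/d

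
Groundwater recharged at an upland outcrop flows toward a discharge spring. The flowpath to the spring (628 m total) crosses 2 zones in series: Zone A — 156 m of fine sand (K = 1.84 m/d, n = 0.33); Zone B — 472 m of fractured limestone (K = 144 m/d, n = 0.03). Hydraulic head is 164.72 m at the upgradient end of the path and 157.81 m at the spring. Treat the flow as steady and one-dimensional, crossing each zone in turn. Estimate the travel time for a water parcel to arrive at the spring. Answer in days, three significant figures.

Total head drop ΔH = 164.72 − 157.81 = 6.91 m
Steady 1-D flow in series ⇒ the Darcy flux q is identical in every zone and the zone head losses add (resistances L/K in series).
Σ(L/K) = 156/1.84 + 472/144 = 84.78 + 3.278 = 88.06 d
q = ΔH / Σ(L/K) = 6.91 / 88.06 = 0.07847 m/d (same in every zone)
Zone A: v = q/n = 0.07847/0.33 = 0.2378 m/d → t_A = 156/0.2378 = 656.1 d
Zone B: v = q/n = 0.07847/0.03 = 2.616 m/d → t_B = 472/2.616 = 180.5 d
Total t = 656.1 + 180.5 = 836.5 d

837 days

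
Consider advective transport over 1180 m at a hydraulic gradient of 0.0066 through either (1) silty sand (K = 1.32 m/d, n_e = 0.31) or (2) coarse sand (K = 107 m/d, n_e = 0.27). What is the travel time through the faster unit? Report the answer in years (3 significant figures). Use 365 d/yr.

1.24 years

Unit 1 (silty sand): v = 1.32×0.0066/0.31 = 0.02810 m/d, t = 1180/0.02810 = 41990 d
Unit 2 (coarse sand): v = 107×0.0066/0.27 = 2.616 m/d, t = 1180/2.616 = 451.1 d
Faster: 451.1 d / 365 = 1.24 yr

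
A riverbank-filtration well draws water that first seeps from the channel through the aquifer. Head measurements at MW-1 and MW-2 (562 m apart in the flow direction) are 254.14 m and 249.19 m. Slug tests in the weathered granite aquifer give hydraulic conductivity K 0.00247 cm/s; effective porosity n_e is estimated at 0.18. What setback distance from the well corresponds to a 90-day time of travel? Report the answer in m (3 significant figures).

9.40 m

Hydraulic gradient i = (254.14 − 249.19) / 562 = 4.95 / 562 = 0.008808
K = 0.00247 cm/s × 864 = 2.134 m/d
q = Ki = 2.134 × 0.008808 = 0.01880 m/d
Seepage velocity v = q / n = 0.01880 / 0.18 = 0.1044 m/d
L = v × T = 0.1044 × 90 = 9.398 m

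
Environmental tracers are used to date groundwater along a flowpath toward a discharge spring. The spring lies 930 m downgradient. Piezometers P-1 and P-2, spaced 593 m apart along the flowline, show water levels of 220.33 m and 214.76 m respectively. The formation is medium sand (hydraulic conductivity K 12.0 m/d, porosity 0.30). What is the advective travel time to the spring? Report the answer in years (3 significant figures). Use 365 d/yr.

6.78 years

Hydraulic gradient i = (220.33 − 214.76) / 593 = 5.57 / 593 = 0.009393
Specific discharge q = 12.0 × 0.009393 = 0.1127 m/d
v_s = q/n_e = 0.1127/0.30 = 0.3757 m/d
t = L / v = 930 / 0.3757 = 2475 d
   = 2475 / 365 = 6.78 yr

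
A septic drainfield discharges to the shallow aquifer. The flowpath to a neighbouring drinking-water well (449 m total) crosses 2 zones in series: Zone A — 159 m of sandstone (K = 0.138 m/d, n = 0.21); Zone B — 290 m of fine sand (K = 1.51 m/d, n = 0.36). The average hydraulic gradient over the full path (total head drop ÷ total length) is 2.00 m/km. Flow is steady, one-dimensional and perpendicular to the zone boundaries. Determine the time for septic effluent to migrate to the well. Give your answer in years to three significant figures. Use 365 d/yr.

565 years

Steady 1-D flow in series ⇒ the Darcy flux q is identical in every zone and the zone head losses add (resistances L/K in series).
Σ(L/K) = 159/0.138 + 290/1.51 = 1152 + 192.1 = 1344 d
K_eq = L_total / Σ(L/K) = 449 / 1344 = 0.3340 m/d
q = K_eq · i = 0.3340 × 0.0020 = 6.680e-4 m/d (same in every zone)
Zone A: v = q/n = 6.680e-4/0.21 = 0.003181 m/d → t_A = 159/0.003181 = 49980 d
Zone B: v = q/n = 6.680e-4/0.36 = 0.001856 m/d → t_B = 290/0.001856 = 156300 d
Total t = 49980 + 156300 = 206300 d
   = 206300 / 365 = 565 yr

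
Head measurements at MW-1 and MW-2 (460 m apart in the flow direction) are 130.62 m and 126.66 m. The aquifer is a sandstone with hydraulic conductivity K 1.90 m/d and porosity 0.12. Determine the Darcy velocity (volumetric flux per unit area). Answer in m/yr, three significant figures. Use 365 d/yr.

5.97 m/yr

Hydraulic gradient i = (130.62 − 126.66) / 460 = 3.96 / 460 = 0.008609
q = Ki = 1.90 × 0.008609 = 0.01636 m/d
   = 0.01636 × 365 = 5.97 m/yr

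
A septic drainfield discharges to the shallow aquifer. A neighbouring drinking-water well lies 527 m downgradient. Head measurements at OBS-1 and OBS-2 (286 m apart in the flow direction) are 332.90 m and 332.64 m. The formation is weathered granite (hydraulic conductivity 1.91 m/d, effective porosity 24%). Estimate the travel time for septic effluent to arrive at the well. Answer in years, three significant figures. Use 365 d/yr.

200 years

Hydraulic gradient i = (332.90 − 332.64) / 286 = 0.26 / 286 = 9.091e-4
q = Ki = 1.91 × 9.091e-4 = 0.001736 m/d
v_s = q/n_e = 0.001736/0.24 = 0.007235 m/d
t = L / v = 527 / 0.007235 = 72840 d
   = 72840 / 365 = 200 yr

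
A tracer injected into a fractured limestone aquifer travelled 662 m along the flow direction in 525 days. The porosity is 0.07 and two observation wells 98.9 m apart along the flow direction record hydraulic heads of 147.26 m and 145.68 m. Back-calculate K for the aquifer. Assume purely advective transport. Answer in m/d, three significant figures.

5.53 m/d

Hydraulic gradient i = (147.26 − 145.68) / 98.9 = 1.58 / 98.9 = 0.01598
v = L / t = 662 / 525 = 1.261 m/d
K = v · n / i = 1.261 × 0.07 / 0.01598 = 5.53 m/d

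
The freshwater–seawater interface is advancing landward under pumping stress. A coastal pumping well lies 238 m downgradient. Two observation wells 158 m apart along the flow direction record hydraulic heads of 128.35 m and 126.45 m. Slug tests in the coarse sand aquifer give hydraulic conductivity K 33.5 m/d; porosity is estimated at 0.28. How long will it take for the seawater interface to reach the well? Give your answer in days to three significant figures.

165 days

Hydraulic gradient i = (128.35 − 126.45) / 158 = 1.90 / 158 = 0.01203
Specific discharge q = 33.5 × 0.01203 = 0.4028 m/d
Average linear velocity = 0.4028 / 0.28 = 1.439 m/d
t = L / v = 238 / 1.439 = 165.4 d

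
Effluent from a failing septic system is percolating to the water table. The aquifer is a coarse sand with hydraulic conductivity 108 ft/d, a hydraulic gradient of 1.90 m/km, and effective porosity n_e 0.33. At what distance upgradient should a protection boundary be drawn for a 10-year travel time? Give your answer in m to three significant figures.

K = 108 ft/d × 0.3048 = 32.92 m/d
q = Ki = 32.92 × 0.0019 = 0.06254 m/d
Seepage velocity v = q / n = 0.06254 / 0.33 = 0.1895 m/d
T = 10 yr × 365 = 3650 d
L = v × T = 0.1895 × 3650 = 691.8 m

692 m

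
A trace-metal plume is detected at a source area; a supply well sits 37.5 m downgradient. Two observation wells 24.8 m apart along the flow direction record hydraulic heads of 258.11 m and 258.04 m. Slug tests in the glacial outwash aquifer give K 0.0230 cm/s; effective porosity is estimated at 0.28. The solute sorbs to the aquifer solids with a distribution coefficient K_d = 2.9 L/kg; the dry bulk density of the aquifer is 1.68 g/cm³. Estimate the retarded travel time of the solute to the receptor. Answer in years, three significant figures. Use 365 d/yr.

Hydraulic gradient i = (258.11 − 258.04) / 24.8 = 0.07 / 24.8 = 0.002823
K = 0.0230 cm/s × 864 = 19.87 m/d
Darcy flux q = K·i = 19.87 × 0.002823 = 0.05609 m/d
Average linear velocity = 0.05609 / 0.28 = 0.2003 m/d
Retardation R = 1 + ρ_b·K_d/n = 1 + 1.68×2.9/0.28 = 18.40
Contaminant velocity v_c = v/R = 0.2003/18.40 = 0.01089 m/d
t = L/v_c = 37.5/0.01089 = 3444 d
   = 3444/365 = 9.44 yr

9.44 years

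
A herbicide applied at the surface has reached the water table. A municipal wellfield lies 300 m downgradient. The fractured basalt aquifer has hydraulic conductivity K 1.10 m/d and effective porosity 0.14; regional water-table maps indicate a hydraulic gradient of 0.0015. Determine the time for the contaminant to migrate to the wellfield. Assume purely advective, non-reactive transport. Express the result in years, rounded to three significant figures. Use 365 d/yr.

Darcy flux q = K·i = 1.10 × 0.0015 = 0.001650 m/d
v_s = q/n_e = 0.001650/0.14 = 0.01179 m/d
t = L / v = 300 / 0.01179 = 25450 d
   = 25450 / 365 = 69.7 yr

69.7 years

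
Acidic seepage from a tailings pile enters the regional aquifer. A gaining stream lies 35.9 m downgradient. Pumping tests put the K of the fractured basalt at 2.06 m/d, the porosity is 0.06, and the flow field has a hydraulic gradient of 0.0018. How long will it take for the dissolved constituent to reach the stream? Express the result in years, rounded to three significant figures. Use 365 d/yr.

Darcy flux q = K·i = 2.06 × 0.0018 = 0.003708 m/d
v = Ki/n = 2.06·0.0018/0.06 = 0.06180 m/d
t = L / v = 35.9 / 0.06180 = 580.9 d
   = 580.9 / 365 = 1.59 yr

1.59 years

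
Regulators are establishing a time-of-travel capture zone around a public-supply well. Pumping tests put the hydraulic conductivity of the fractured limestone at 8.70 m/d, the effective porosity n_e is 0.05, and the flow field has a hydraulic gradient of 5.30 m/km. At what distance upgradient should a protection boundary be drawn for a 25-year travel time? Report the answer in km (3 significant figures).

8.42 km

Specific discharge q = 8.70 × 0.0053 = 0.04611 m/d
v_s = q/n_e = 0.04611/0.05 = 0.9222 m/d
T = 25 yr × 365 = 9125 d
L = v × T = 0.9222 × 9125 = 8415 m
   = 8.42 km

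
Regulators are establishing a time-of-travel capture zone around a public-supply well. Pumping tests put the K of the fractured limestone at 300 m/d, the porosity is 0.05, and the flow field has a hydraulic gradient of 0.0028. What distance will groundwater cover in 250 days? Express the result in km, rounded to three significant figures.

4.20 km

q = Ki = 300 × 0.0028 = 0.8400 m/d
v = Ki/n = 300·0.0028/0.05 = 16.80 m/d
L = v × T = 16.80 × 250 = 4200 m
   = 4.20 km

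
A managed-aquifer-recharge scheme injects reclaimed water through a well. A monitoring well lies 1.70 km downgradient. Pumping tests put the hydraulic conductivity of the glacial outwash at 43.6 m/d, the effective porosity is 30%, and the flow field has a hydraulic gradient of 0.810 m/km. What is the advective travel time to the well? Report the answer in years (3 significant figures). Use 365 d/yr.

Darcy flux q = K·i = 43.6 × 8.1e-4 = 0.03532 m/d
Average linear velocity = 0.03532 / 0.30 = 0.1177 m/d
L = 1.70 km = 1700 m
t = L / v = 1700 / 0.1177 = 14440 d
   = 14440 / 365 = 39.6 yr

39.6 years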